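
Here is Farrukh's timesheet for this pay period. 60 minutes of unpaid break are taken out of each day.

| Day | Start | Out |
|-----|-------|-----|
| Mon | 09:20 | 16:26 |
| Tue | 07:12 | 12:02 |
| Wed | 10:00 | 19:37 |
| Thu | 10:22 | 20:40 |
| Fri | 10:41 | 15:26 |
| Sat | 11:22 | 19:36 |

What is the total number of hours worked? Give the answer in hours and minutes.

Mon: 09:20–16:26 = 7 h 6 min; less 60 min break → 6 h 6 min
Tue: 07:12–12:02 = 4 h 50 min; less 60 min break → 3 h 50 min
Wed: 10:00–19:37 = 9 h 37 min; less 60 min break → 8 h 37 min
Thu: 10:22–20:40 = 10 h 18 min; less 60 min break → 9 h 18 min
Fri: 10:41–15:26 = 4 h 45 min; less 60 min break → 3 h 45 min
Sat: 11:22–19:36 = 8 h 14 min; less 60 min break → 7 h 14 min
Total: 6 h 6 min + 3 h 50 min + 8 h 37 min + 9 h 18 min + 3 h 45 min + 7 h 14 min = 38 h 50 min.

38 h 50 min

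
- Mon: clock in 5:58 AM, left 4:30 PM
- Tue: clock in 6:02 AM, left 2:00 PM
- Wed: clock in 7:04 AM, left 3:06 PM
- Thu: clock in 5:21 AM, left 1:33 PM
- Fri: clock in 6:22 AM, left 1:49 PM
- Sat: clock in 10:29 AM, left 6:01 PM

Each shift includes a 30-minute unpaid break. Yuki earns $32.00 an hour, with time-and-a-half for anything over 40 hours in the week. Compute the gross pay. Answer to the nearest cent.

Mon: 5:58 AM–4:30 PM = 10 h 32 min; less 30 min break → 10 h 2 min
Tue: 6:02 AM–2:00 PM = 7 h 58 min; less 30 min break → 7 h 28 min
Wed: 7:04 AM–3:06 PM = 8 h 2 min; less 30 min break → 7 h 32 min
Thu: 5:21 AM–1:33 PM = 8 h 12 min; less 30 min break → 7 h 42 min
Fri: 6:22 AM–1:49 PM = 7 h 27 min; less 30 min break → 6 h 57 min
Sat: 10:29 AM–6:01 PM = 7 h 32 min; less 30 min break → 7 h 2 min
Total worked: 46 h 43 min = 2803 min.
Regular 40 h 0 min = 2400 min at $32.00/h; overtime 6 h 43 min = 403 min at $48.00/h.
Pay = (2400 × $32.00 + 403 × $48.00) ÷ 60 = $1602.40.

$1602.40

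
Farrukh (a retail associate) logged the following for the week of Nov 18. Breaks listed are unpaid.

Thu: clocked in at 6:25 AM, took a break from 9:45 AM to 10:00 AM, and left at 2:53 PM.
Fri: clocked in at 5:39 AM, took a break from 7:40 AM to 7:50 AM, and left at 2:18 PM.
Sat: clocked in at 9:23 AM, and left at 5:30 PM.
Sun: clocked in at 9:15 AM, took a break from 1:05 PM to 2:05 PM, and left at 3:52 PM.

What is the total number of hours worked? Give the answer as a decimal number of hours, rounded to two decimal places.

Thu: 6:25 AM–2:53 PM = 8 h 28 min; less 15 min break → 8 h 13 min
Fri: 5:39 AM–2:18 PM = 8 h 39 min; less 10 min break → 8 h 29 min
Sat: 9:23 AM–5:30 PM = 8 h 7 min
Sun: 9:15 AM–3:52 PM = 6 h 37 min; less 60 min break → 5 h 37 min
Total: 8 h 13 min + 8 h 29 min + 8 h 7 min + 5 h 37 min = 30 h 26 min.

30.43 hours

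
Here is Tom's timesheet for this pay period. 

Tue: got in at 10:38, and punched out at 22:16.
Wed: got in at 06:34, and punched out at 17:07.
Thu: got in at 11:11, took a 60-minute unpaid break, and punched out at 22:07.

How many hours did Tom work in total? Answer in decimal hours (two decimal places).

Tue: 10:38–22:16 = 11 h 38 min
Wed: 06:34–17:07 = 10 h 33 min
Thu: 11:11–22:07 = 10 h 56 min; less 60 min break → 9 h 56 min
Total: 11 h 38 min + 10 h 33 min + 9 h 56 min = 32 h 7 min.

32.12 hours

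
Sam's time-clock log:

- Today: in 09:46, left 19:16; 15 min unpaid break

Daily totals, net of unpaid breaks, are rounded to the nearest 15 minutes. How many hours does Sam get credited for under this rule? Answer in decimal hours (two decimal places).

Today: 09:46–19:16 = 9 h 30 min − 15 min = 9 h 15 min → rounds to 9 h 15 min

9.25 hours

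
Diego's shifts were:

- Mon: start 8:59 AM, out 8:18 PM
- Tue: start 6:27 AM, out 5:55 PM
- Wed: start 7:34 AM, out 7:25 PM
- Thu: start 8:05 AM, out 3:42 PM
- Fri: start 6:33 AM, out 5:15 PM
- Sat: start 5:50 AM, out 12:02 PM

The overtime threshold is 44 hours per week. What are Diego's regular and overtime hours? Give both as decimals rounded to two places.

Regular 44.00 hours, overtime 15.15 hours

Mon: 8:59 AM–8:18 PM = 11 h 19 min
Tue: 6:27 AM–5:55 PM = 11 h 28 min
Wed: 7:34 AM–7:25 PM = 11 h 51 min
Thu: 8:05 AM–3:42 PM = 7 h 37 min
Fri: 6:33 AM–5:15 PM = 10 h 42 min
Sat: 5:50 AM–12:02 PM = 6 h 12 min
Total worked: 59 h 9 min = 59.15 h.
Threshold 44 h → overtime 15 h 9 min, regular 44 h 0 min.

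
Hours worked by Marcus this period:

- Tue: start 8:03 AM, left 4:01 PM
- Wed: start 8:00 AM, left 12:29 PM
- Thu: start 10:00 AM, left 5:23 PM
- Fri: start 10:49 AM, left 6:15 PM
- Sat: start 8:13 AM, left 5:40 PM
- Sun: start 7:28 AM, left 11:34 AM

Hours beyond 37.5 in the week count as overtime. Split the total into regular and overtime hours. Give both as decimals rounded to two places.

Tue: 8:03 AM–4:01 PM = 7 h 58 min
Wed: 8:00 AM–12:29 PM = 4 h 29 min
Thu: 10:00 AM–5:23 PM = 7 h 23 min
Fri: 10:49 AM–6:15 PM = 7 h 26 min
Sat: 8:13 AM–5:40 PM = 9 h 27 min
Sun: 7:28 AM–11:34 AM = 4 h 6 min
Total worked: 40 h 49 min = 40.82 h.
Threshold 37.5 h → overtime 3 h 19 min, regular 37 h 30 min.

Regular 37.50 hours, overtime 3.32 hours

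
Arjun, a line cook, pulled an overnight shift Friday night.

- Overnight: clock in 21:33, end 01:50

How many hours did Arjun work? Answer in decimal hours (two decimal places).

Overnight: 21:33 → midnight = 2 h 27 min; midnight → 01:50 = 1 h 50 min; span 4 h 17 min

4.28 hours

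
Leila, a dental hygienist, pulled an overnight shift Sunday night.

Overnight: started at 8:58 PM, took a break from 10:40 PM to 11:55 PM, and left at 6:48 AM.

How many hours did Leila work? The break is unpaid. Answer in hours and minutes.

8 h 35 min

Overnight: 8:58 PM → midnight = 3 h 2 min; midnight → 6:48 AM = 6 h 48 min; span 9 h 50 min; less 75 min break → 8 h 35 min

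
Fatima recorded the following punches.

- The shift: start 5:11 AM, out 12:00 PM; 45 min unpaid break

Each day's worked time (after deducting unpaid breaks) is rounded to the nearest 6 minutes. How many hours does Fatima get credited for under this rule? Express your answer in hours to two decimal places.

The shift: 5:11 AM–12:00 PM = 6 h 49 min − 45 min = 6 h 4 min → rounds to 6 h 6 min

6.10 hours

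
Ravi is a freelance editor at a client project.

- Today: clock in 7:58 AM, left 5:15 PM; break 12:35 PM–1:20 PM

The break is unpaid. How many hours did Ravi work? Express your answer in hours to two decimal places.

8.53 hours

Today: 7:58 AM–5:15 PM = 9 h 17 min; less 45 min break → 8 h 32 min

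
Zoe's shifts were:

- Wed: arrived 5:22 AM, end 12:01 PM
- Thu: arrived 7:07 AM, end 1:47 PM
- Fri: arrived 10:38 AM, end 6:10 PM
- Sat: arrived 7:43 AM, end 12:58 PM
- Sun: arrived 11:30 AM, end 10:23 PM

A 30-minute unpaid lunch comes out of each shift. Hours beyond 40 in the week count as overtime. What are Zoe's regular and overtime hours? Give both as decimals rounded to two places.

Wed: 5:22 AM–12:01 PM = 6 h 39 min; less 30 min break → 6 h 9 min
Thu: 7:07 AM–1:47 PM = 6 h 40 min; less 30 min break → 6 h 10 min
Fri: 10:38 AM–6:10 PM = 7 h 32 min; less 30 min break → 7 h 2 min
Sat: 7:43 AM–12:58 PM = 5 h 15 min; less 30 min break → 4 h 45 min
Sun: 11:30 AM–10:23 PM = 10 h 53 min; less 30 min break → 10 h 23 min
Total worked: 34 h 29 min = 34.48 h.
Threshold 40 h → overtime 0 h 0 min, regular 34 h 29 min.

Regular 34.48 hours, overtime 0.00 hours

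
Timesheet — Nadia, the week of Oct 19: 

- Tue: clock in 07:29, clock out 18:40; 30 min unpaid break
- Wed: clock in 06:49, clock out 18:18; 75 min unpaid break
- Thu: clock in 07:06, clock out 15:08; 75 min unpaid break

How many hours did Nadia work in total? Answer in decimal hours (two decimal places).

Tue: 07:29–18:40 = 11 h 11 min; less 30 min break → 10 h 41 min
Wed: 06:49–18:18 = 11 h 29 min; less 75 min break → 10 h 14 min
Thu: 07:06–15:08 = 8 h 2 min; less 75 min break → 6 h 47 min
Total: 10 h 41 min + 10 h 14 min + 6 h 47 min = 27 h 42 min.

27.70 hours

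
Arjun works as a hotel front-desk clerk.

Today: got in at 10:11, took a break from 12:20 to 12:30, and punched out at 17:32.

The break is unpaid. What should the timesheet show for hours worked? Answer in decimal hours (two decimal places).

Today: 10:11–17:32 = 7 h 21 min; less 10 min break → 7 h 11 min

7.18 hours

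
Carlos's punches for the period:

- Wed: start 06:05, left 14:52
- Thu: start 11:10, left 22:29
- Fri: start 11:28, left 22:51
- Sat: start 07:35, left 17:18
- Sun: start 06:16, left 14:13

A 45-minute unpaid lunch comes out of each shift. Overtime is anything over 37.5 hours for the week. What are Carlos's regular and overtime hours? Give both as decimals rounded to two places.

Regular 37.50 hours, overtime 7.90 hours

Wed: 06:05–14:52 = 8 h 47 min; less 45 min break → 8 h 2 min
Thu: 11:10–22:29 = 11 h 19 min; less 45 min break → 10 h 34 min
Fri: 11:28–22:51 = 11 h 23 min; less 45 min break → 10 h 38 min
Sat: 07:35–17:18 = 9 h 43 min; less 45 min break → 8 h 58 min
Sun: 06:16–14:13 = 7 h 57 min; less 45 min break → 7 h 12 min
Total worked: 45 h 24 min = 45.40 h.
Threshold 37.5 h → overtime 7 h 54 min, regular 37 h 30 min.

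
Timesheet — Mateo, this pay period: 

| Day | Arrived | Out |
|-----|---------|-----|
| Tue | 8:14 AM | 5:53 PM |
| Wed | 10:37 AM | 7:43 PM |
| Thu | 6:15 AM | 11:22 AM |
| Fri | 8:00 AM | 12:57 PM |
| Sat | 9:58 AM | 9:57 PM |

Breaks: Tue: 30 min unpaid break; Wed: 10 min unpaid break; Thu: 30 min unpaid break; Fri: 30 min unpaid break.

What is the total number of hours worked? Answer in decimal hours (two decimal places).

39.13 hours

Tue: 8:14 AM–5:53 PM = 9 h 39 min; less 30 min break → 9 h 9 min
Wed: 10:37 AM–7:43 PM = 9 h 6 min; less 10 min break → 8 h 56 min
Thu: 6:15 AM–11:22 AM = 5 h 7 min; less 30 min break → 4 h 37 min
Fri: 8:00 AM–12:57 PM = 4 h 57 min; less 30 min break → 4 h 27 min
Sat: 9:58 AM–9:57 PM = 11 h 59 min
Total: 9 h 9 min + 8 h 56 min + 4 h 37 min + 4 h 27 min + 11 h 59 min = 39 h 8 min.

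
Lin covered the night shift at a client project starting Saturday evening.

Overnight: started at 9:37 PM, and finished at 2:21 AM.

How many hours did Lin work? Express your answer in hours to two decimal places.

Overnight: 9:37 PM → midnight = 2 h 23 min; midnight → 2:21 AM = 2 h 21 min; span 4 h 44 min

4.73 hours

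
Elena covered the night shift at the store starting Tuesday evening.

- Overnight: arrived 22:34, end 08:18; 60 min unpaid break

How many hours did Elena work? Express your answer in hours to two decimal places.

8.73 hours

Overnight: 22:34 → midnight = 1 h 26 min; midnight → 08:18 = 8 h 18 min; span 9 h 44 min; less 60 min break → 8 h 44 min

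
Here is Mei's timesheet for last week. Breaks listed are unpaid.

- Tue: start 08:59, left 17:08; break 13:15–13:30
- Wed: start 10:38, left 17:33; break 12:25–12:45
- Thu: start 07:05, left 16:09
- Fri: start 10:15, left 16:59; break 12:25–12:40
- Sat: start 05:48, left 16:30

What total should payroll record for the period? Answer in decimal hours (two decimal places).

Tue: 08:59–17:08 = 8 h 9 min; less 15 min break → 7 h 54 min
Wed: 10:38–17:33 = 6 h 55 min; less 20 min break → 6 h 35 min
Thu: 07:05–16:09 = 9 h 4 min
Fri: 10:15–16:59 = 6 h 44 min; less 15 min break → 6 h 29 min
Sat: 05:48–16:30 = 10 h 42 min
Total: 7 h 54 min + 6 h 35 min + 9 h 4 min + 6 h 29 min + 10 h 42 min = 40 h 44 min.

40.73 hours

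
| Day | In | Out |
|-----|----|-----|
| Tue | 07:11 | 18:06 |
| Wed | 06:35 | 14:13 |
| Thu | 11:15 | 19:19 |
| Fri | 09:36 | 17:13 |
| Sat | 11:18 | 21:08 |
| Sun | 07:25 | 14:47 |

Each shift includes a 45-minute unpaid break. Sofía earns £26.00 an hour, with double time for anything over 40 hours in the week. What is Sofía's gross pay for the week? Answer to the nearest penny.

Tue: 07:11–18:06 = 10 h 55 min; less 45 min break → 10 h 10 min
Wed: 06:35–14:13 = 7 h 38 min; less 45 min break → 6 h 53 min
Thu: 11:15–19:19 = 8 h 4 min; less 45 min break → 7 h 19 min
Fri: 09:36–17:13 = 7 h 37 min; less 45 min break → 6 h 52 min
Sat: 11:18–21:08 = 9 h 50 min; less 45 min break → 9 h 5 min
Sun: 07:25–14:47 = 7 h 22 min; less 45 min break → 6 h 37 min
Total worked: 46 h 56 min = 2816 min.
Regular 40 h 0 min = 2400 min at £26.00/h; overtime 6 h 56 min = 416 min at £52.00/h.
Pay = (2400 × £26.00 + 416 × £52.00) ÷ 60 = £1400.53.

£1400.53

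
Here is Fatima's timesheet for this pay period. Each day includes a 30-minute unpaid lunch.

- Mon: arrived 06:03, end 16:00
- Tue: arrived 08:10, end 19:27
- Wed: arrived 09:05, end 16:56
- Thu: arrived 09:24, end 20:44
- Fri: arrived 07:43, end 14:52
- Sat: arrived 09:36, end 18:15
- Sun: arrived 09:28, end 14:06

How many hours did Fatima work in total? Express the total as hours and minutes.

Mon: 06:03–16:00 = 9 h 57 min; less 30 min break → 9 h 27 min
Tue: 08:10–19:27 = 11 h 17 min; less 30 min break → 10 h 47 min
Wed: 09:05–16:56 = 7 h 51 min; less 30 min break → 7 h 21 min
Thu: 09:24–20:44 = 11 h 20 min; less 30 min break → 10 h 50 min
Fri: 07:43–14:52 = 7 h 9 min; less 30 min break → 6 h 39 min
Sat: 09:36–18:15 = 8 h 39 min; less 30 min break → 8 h 9 min
Sun: 09:28–14:06 = 4 h 38 min; less 30 min break → 4 h 8 min
Total: 9 h 27 min + 10 h 47 min + 7 h 21 min + 10 h 50 min + 6 h 39 min + 8 h 9 min + 4 h 8 min = 57 h 21 min.

57 h 21 min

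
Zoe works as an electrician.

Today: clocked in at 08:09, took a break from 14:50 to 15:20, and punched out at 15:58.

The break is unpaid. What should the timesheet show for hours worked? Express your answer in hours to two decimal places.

7.32 hours

Today: 08:09–15:58 = 7 h 49 min; less 30 min break → 7 h 19 min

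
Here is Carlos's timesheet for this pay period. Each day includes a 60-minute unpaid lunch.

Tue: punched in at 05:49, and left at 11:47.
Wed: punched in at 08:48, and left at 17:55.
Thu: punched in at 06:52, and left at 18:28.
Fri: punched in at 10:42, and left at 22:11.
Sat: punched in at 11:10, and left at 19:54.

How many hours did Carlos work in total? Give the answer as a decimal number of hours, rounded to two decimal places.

41.90 hours

Tue: 05:49–11:47 = 5 h 58 min; less 60 min break → 4 h 58 min
Wed: 08:48–17:55 = 9 h 7 min; less 60 min break → 8 h 7 min
Thu: 06:52–18:28 = 11 h 36 min; less 60 min break → 10 h 36 min
Fri: 10:42–22:11 = 11 h 29 min; less 60 min break → 10 h 29 min
Sat: 11:10–19:54 = 8 h 44 min; less 60 min break → 7 h 44 min
Total: 4 h 58 min + 8 h 7 min + 10 h 36 min + 10 h 29 min + 7 h 44 min = 41 h 54 min.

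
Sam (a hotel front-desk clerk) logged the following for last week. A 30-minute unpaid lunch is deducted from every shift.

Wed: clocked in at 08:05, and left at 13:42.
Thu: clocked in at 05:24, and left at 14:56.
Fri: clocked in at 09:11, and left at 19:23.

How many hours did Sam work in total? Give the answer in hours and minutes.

23 h 51 min

Wed: 08:05–13:42 = 5 h 37 min; less 30 min break → 5 h 7 min
Thu: 05:24–14:56 = 9 h 32 min; less 30 min break → 9 h 2 min
Fri: 09:11–19:23 = 10 h 12 min; less 30 min break → 9 h 42 min
Total: 5 h 7 min + 9 h 2 min + 9 h 42 min = 23 h 51 min.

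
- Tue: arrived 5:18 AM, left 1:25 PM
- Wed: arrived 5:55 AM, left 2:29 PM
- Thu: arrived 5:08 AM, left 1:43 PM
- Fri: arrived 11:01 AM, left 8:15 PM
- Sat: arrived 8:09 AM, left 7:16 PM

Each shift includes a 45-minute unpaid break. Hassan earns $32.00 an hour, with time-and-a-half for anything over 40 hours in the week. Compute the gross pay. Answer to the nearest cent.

$1369.60

Tue: 5:18 AM–1:25 PM = 8 h 7 min; less 45 min break → 7 h 22 min
Wed: 5:55 AM–2:29 PM = 8 h 34 min; less 45 min break → 7 h 49 min
Thu: 5:08 AM–1:43 PM = 8 h 35 min; less 45 min break → 7 h 50 min
Fri: 11:01 AM–8:15 PM = 9 h 14 min; less 45 min break → 8 h 29 min
Sat: 8:09 AM–7:16 PM = 11 h 7 min; less 45 min break → 10 h 22 min
Total worked: 41 h 52 min = 2512 min.
Regular 40 h 0 min = 2400 min at $32.00/h; overtime 1 h 52 min = 112 min at $48.00/h.
Pay = (2400 × $32.00 + 112 × $48.00) ÷ 60 = $1369.60.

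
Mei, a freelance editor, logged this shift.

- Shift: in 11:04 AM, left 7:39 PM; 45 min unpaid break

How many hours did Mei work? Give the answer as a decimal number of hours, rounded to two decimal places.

Shift: 11:04 AM–7:39 PM = 8 h 35 min; less 45 min break → 7 h 50 min

7.83 hours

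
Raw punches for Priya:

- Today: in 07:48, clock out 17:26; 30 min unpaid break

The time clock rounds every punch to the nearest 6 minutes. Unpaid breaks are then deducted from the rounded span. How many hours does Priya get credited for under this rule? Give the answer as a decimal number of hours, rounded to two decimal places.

Today: in 07:48→07:48, out 17:26→17:24; 9 h 36 min − 30 min = 9 h 6 min

9.10 hours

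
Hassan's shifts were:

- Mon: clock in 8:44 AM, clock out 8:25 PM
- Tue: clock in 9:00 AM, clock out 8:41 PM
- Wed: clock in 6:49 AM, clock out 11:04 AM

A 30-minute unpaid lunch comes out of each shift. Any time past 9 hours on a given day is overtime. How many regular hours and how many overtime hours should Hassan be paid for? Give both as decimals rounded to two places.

Regular 21.75 hours, overtime 4.37 hours

Mon: 8:44 AM–8:25 PM = 11 h 41 min; less 30 min break → 11 h 11 min
Tue: 9:00 AM–8:41 PM = 11 h 41 min; less 30 min break → 11 h 11 min
Wed: 6:49 AM–11:04 AM = 4 h 15 min; less 30 min break → 3 h 45 min
Mon reg 9 h 0 min / OT 2 h 11 min; Tue reg 9 h 0 min / OT 2 h 11 min; Wed reg 3 h 45 min / OT 0 h 0 min.
Totals: regular 21 h 45 min, overtime 4 h 22 min.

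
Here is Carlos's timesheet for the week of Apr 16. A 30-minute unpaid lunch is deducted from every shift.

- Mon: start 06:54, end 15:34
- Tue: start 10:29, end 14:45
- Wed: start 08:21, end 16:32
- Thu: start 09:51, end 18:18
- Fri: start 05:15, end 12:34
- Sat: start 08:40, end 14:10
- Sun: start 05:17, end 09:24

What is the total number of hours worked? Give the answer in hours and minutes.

43 h 0 min

Mon: 06:54–15:34 = 8 h 40 min; less 30 min break → 8 h 10 min
Tue: 10:29–14:45 = 4 h 16 min; less 30 min break → 3 h 46 min
Wed: 08:21–16:32 = 8 h 11 min; less 30 min break → 7 h 41 min
Thu: 09:51–18:18 = 8 h 27 min; less 30 min break → 7 h 57 min
Fri: 05:15–12:34 = 7 h 19 min; less 30 min break → 6 h 49 min
Sat: 08:40–14:10 = 5 h 30 min; less 30 min break → 5 h 0 min
Sun: 05:17–09:24 = 4 h 7 min; less 30 min break → 3 h 37 min
Total: 8 h 10 min + 3 h 46 min + 7 h 41 min + 7 h 57 min + 6 h 49 min + 5 h 0 min + 3 h 37 min = 43 h 0 min.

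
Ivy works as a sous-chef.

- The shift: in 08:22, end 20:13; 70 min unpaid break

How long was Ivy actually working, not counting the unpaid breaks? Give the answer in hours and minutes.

10 h 41 min

The shift: 08:22–20:13 = 11 h 51 min; less 70 min break → 10 h 41 min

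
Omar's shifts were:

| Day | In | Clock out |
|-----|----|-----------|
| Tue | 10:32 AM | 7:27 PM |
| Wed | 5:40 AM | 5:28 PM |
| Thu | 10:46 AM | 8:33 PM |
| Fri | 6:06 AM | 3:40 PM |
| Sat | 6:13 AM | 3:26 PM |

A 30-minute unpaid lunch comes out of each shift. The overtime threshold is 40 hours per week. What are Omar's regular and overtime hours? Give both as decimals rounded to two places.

Regular 40.00 hours, overtime 6.78 hours

Tue: 10:32 AM–7:27 PM = 8 h 55 min; less 30 min break → 8 h 25 min
Wed: 5:40 AM–5:28 PM = 11 h 48 min; less 30 min break → 11 h 18 min
Thu: 10:46 AM–8:33 PM = 9 h 47 min; less 30 min break → 9 h 17 min
Fri: 6:06 AM–3:40 PM = 9 h 34 min; less 30 min break → 9 h 4 min
Sat: 6:13 AM–3:26 PM = 9 h 13 min; less 30 min break → 8 h 43 min
Total worked: 46 h 47 min = 46.78 h.
Threshold 40 h → overtime 6 h 47 min, regular 40 h 0 min.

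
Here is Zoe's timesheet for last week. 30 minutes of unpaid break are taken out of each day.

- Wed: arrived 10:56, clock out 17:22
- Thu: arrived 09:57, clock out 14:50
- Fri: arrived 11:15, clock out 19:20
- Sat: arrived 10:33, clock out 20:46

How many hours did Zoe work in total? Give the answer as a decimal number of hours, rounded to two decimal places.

27.62 hours

Wed: 10:56–17:22 = 6 h 26 min; less 30 min break → 5 h 56 min
Thu: 09:57–14:50 = 4 h 53 min; less 30 min break → 4 h 23 min
Fri: 11:15–19:20 = 8 h 5 min; less 30 min break → 7 h 35 min
Sat: 10:33–20:46 = 10 h 13 min; less 30 min break → 9 h 43 min
Total: 5 h 56 min + 4 h 23 min + 7 h 35 min + 9 h 43 min = 27 h 37 min.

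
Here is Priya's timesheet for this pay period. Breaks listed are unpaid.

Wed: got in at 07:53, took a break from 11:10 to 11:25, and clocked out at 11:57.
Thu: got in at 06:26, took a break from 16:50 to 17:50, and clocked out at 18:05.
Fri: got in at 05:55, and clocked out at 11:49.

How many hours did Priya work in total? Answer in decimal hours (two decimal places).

20.37 hours

Wed: 07:53–11:57 = 4 h 4 min; less 15 min break → 3 h 49 min
Thu: 06:26–18:05 = 11 h 39 min; less 60 min break → 10 h 39 min
Fri: 05:55–11:49 = 5 h 54 min
Total: 3 h 49 min + 10 h 39 min + 5 h 54 min = 20 h 22 min.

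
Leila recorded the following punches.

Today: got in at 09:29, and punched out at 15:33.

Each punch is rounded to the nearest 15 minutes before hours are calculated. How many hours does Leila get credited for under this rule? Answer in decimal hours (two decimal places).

Today: in 09:29→09:30, out 15:33→15:30; 6 h 0 min

6.00 hours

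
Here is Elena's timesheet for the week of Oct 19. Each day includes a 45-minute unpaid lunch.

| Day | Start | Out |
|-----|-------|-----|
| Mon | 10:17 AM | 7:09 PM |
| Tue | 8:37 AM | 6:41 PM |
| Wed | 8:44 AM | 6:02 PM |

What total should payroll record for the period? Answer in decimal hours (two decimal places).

25.98 hours

Mon: 10:17 AM–7:09 PM = 8 h 52 min; less 45 min break → 8 h 7 min
Tue: 8:37 AM–6:41 PM = 10 h 4 min; less 45 min break → 9 h 19 min
Wed: 8:44 AM–6:02 PM = 9 h 18 min; less 45 min break → 8 h 33 min
Total: 8 h 7 min + 9 h 19 min + 8 h 33 min = 25 h 59 min.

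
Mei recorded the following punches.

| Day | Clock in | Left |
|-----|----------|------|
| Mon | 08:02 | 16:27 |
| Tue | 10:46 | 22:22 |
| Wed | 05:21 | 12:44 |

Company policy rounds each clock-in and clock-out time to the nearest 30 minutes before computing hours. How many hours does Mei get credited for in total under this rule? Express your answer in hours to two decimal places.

Mon: in 08:02→08:00, out 16:27→16:30; 8 h 30 min
Tue: in 10:46→11:00, out 22:22→22:30; 11 h 30 min
Wed: in 05:21→05:30, out 12:44→12:30; 7 h 0 min
Total credited: 27 h 0 min.

27.00 hours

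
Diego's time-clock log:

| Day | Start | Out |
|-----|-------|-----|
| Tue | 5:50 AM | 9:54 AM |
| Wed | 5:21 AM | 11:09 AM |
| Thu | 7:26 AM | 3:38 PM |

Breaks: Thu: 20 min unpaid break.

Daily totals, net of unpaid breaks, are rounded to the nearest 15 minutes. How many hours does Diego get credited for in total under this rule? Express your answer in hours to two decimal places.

Tue: 5:50 AM–9:54 AM = 4 h 4 min → rounds to 4 h 0 min
Wed: 5:21 AM–11:09 AM = 5 h 48 min → rounds to 5 h 45 min
Thu: 7:26 AM–3:38 PM = 8 h 12 min − 20 min = 7 h 52 min → rounds to 7 h 45 min
Total credited: 17 h 30 min.

17.50 hours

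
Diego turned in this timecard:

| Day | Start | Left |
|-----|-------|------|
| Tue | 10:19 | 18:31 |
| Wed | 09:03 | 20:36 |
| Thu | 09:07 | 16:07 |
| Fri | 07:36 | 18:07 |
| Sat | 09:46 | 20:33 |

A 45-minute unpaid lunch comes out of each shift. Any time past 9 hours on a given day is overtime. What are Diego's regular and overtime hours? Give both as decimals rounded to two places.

Tue: 10:19–18:31 = 8 h 12 min; less 45 min break → 7 h 27 min
Wed: 09:03–20:36 = 11 h 33 min; less 45 min break → 10 h 48 min
Thu: 09:07–16:07 = 7 h 0 min; less 45 min break → 6 h 15 min
Fri: 07:36–18:07 = 10 h 31 min; less 45 min break → 9 h 46 min
Sat: 09:46–20:33 = 10 h 47 min; less 45 min break → 10 h 2 min
Tue reg 7 h 27 min / OT 0 h 0 min; Wed reg 9 h 0 min / OT 1 h 48 min; Thu reg 6 h 15 min / OT 0 h 0 min; Fri reg 9 h 0 min / OT 0 h 46 min; Sat reg 9 h 0 min / OT 1 h 2 min.
Totals: regular 40 h 42 min, overtime 3 h 36 min.

Regular 40.70 hours, overtime 3.60 hours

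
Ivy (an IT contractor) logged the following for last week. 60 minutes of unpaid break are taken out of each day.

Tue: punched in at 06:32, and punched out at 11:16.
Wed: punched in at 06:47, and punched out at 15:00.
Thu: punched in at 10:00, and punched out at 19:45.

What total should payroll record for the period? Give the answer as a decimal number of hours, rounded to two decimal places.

Tue: 06:32–11:16 = 4 h 44 min; less 60 min break → 3 h 44 min
Wed: 06:47–15:00 = 8 h 13 min; less 60 min break → 7 h 13 min
Thu: 10:00–19:45 = 9 h 45 min; less 60 min break → 8 h 45 min
Total: 3 h 44 min + 7 h 13 min + 8 h 45 min = 19 h 42 min.

19.70 hours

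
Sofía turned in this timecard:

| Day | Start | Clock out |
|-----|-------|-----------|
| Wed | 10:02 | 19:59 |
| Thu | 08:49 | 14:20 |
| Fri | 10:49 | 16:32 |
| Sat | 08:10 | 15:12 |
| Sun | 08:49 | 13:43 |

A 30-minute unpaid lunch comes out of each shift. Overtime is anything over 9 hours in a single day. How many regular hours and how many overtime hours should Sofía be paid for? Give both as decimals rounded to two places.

Wed: 10:02–19:59 = 9 h 57 min; less 30 min break → 9 h 27 min
Thu: 08:49–14:20 = 5 h 31 min; less 30 min break → 5 h 1 min
Fri: 10:49–16:32 = 5 h 43 min; less 30 min break → 5 h 13 min
Sat: 08:10–15:12 = 7 h 2 min; less 30 min break → 6 h 32 min
Sun: 08:49–13:43 = 4 h 54 min; less 30 min break → 4 h 24 min
Wed reg 9 h 0 min / OT 0 h 27 min; Thu reg 5 h 1 min / OT 0 h 0 min; Fri reg 5 h 13 min / OT 0 h 0 min; Sat reg 6 h 32 min / OT 0 h 0 min; Sun reg 4 h 24 min / OT 0 h 0 min.
Totals: regular 30 h 10 min, overtime 0 h 27 min.

Regular 30.17 hours, overtime 0.45 hours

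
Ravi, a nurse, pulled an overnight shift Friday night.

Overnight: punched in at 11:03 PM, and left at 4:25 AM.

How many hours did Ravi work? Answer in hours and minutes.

Overnight: 11:03 PM → midnight = 0 h 57 min; midnight → 4:25 AM = 4 h 25 min; span 5 h 22 min

5 h 22 min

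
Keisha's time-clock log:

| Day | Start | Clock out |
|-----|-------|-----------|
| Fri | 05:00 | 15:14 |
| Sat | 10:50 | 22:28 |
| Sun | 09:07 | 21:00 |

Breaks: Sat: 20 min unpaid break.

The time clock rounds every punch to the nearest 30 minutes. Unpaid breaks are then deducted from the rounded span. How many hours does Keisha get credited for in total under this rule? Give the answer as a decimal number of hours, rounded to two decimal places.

33.17 hours

Fri: in 05:00→05:00, out 15:14→15:00; 10 h 0 min
Sat: in 10:50→11:00, out 22:28→22:30; 11 h 30 min − 20 min = 11 h 10 min
Sun: in 09:07→09:00, out 21:00→21:00; 12 h 0 min
Total credited: 33 h 10 min.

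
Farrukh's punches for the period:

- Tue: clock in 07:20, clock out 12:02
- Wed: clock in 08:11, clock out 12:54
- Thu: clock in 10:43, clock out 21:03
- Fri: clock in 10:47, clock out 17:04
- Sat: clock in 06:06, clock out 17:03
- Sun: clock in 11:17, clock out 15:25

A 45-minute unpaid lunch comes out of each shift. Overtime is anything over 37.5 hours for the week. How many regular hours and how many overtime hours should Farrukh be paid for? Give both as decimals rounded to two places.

Regular 36.62 hours, overtime 0.00 hours

Tue: 07:20–12:02 = 4 h 42 min; less 45 min break → 3 h 57 min
Wed: 08:11–12:54 = 4 h 43 min; less 45 min break → 3 h 58 min
Thu: 10:43–21:03 = 10 h 20 min; less 45 min break → 9 h 35 min
Fri: 10:47–17:04 = 6 h 17 min; less 45 min break → 5 h 32 min
Sat: 06:06–17:03 = 10 h 57 min; less 45 min break → 10 h 12 min
Sun: 11:17–15:25 = 4 h 8 min; less 45 min break → 3 h 23 min
Total worked: 36 h 37 min = 36.62 h.
Threshold 37.5 h → overtime 0 h 0 min, regular 36 h 37 min.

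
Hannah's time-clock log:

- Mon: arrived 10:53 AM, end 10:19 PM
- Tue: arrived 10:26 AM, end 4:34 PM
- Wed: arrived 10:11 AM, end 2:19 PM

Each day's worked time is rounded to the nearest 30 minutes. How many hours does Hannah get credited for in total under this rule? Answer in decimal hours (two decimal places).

21.50 hours

Mon: 10:53 AM–10:19 PM = 11 h 26 min → rounds to 11 h 30 min
Tue: 10:26 AM–4:34 PM = 6 h 8 min → rounds to 6 h 0 min
Wed: 10:11 AM–2:19 PM = 4 h 8 min → rounds to 4 h 0 min
Total credited: 21 h 30 min.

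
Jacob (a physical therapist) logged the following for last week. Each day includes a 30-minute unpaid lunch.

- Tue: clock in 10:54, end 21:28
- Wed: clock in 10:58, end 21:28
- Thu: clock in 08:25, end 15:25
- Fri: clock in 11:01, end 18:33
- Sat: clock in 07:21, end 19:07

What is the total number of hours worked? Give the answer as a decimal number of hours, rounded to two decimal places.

44.87 hours

Tue: 10:54–21:28 = 10 h 34 min; less 30 min break → 10 h 4 min
Wed: 10:58–21:28 = 10 h 30 min; less 30 min break → 10 h 0 min
Thu: 08:25–15:25 = 7 h 0 min; less 30 min break → 6 h 30 min
Fri: 11:01–18:33 = 7 h 32 min; less 30 min break → 7 h 2 min
Sat: 07:21–19:07 = 11 h 46 min; less 30 min break → 11 h 16 min
Total: 10 h 4 min + 10 h 0 min + 6 h 30 min + 7 h 2 min + 11 h 16 min = 44 h 52 min.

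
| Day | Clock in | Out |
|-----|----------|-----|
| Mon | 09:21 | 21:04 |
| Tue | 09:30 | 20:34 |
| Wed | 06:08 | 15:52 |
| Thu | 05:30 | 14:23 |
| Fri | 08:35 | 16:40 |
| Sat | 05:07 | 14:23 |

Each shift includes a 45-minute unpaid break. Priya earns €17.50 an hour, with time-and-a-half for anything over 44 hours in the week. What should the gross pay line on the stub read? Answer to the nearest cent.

Mon: 09:21–21:04 = 11 h 43 min; less 45 min break → 10 h 58 min
Tue: 09:30–20:34 = 11 h 4 min; less 45 min break → 10 h 19 min
Wed: 06:08–15:52 = 9 h 44 min; less 45 min break → 8 h 59 min
Thu: 05:30–14:23 = 8 h 53 min; less 45 min break → 8 h 8 min
Fri: 08:35–16:40 = 8 h 5 min; less 45 min break → 7 h 20 min
Sat: 05:07–14:23 = 9 h 16 min; less 45 min break → 8 h 31 min
Total worked: 54 h 15 min = 3255 min.
Regular 44 h 0 min = 2640 min at €17.50/h; overtime 10 h 15 min = 615 min at €26.25/h.
Pay = (2640 × €17.50 + 615 × €26.25) ÷ 60 = €1039.06.

€1039.06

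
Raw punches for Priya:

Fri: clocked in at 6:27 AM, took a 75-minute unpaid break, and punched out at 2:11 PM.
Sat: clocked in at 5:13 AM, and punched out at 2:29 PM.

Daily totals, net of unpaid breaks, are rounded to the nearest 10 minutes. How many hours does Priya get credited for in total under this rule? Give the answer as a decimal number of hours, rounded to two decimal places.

15.83 hours

Fri: 6:27 AM–2:11 PM = 7 h 44 min − 75 min = 6 h 29 min → rounds to 6 h 30 min
Sat: 5:13 AM–2:29 PM = 9 h 16 min → rounds to 9 h 20 min
Total credited: 15 h 50 min.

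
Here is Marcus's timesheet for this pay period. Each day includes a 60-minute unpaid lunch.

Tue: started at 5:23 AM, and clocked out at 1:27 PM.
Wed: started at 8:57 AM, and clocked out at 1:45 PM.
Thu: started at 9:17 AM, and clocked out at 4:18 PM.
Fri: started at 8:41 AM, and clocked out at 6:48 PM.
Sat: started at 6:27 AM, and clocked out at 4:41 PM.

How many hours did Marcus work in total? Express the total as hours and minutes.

35 h 14 min

Tue: 5:23 AM–1:27 PM = 8 h 4 min; less 60 min break → 7 h 4 min
Wed: 8:57 AM–1:45 PM = 4 h 48 min; less 60 min break → 3 h 48 min
Thu: 9:17 AM–4:18 PM = 7 h 1 min; less 60 min break → 6 h 1 min
Fri: 8:41 AM–6:48 PM = 10 h 7 min; less 60 min break → 9 h 7 min
Sat: 6:27 AM–4:41 PM = 10 h 14 min; less 60 min break → 9 h 14 min
Total: 7 h 4 min + 3 h 48 min + 6 h 1 min + 9 h 7 min + 9 h 14 min = 35 h 14 min.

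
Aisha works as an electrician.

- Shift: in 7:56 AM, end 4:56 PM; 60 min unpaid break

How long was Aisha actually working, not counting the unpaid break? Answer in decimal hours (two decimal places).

8.00 hours

Shift: 7:56 AM–4:56 PM = 9 h 0 min; less 60 min break → 8 h 0 min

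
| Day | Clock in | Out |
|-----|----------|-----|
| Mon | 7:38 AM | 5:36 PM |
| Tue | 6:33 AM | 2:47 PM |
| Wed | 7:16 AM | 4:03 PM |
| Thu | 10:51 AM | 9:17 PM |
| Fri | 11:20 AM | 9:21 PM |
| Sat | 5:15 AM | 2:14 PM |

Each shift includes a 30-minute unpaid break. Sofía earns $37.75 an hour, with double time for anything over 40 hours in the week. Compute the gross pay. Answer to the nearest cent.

$2522.96

Mon: 7:38 AM–5:36 PM = 9 h 58 min; less 30 min break → 9 h 28 min
Tue: 6:33 AM–2:47 PM = 8 h 14 min; less 30 min break → 7 h 44 min
Wed: 7:16 AM–4:03 PM = 8 h 47 min; less 30 min break → 8 h 17 min
Thu: 10:51 AM–9:17 PM = 10 h 26 min; less 30 min break → 9 h 56 min
Fri: 11:20 AM–9:21 PM = 10 h 1 min; less 30 min break → 9 h 31 min
Sat: 5:15 AM–2:14 PM = 8 h 59 min; less 30 min break → 8 h 29 min
Total worked: 53 h 25 min = 3205 min.
Regular 40 h 0 min = 2400 min at $37.75/h; overtime 13 h 25 min = 805 min at $75.50/h.
Pay = (2400 × $37.75 + 805 × $75.50) ÷ 60 = $2522.96.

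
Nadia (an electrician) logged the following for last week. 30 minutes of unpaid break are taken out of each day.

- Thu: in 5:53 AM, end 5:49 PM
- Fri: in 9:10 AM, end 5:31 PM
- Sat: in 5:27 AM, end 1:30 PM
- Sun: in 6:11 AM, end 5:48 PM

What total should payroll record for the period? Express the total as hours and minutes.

37 h 57 min

Thu: 5:53 AM–5:49 PM = 11 h 56 min; less 30 min break → 11 h 26 min
Fri: 9:10 AM–5:31 PM = 8 h 21 min; less 30 min break → 7 h 51 min
Sat: 5:27 AM–1:30 PM = 8 h 3 min; less 30 min break → 7 h 33 min
Sun: 6:11 AM–5:48 PM = 11 h 37 min; less 30 min break → 11 h 7 min
Total: 11 h 26 min + 7 h 51 min + 7 h 33 min + 11 h 7 min = 37 h 57 min.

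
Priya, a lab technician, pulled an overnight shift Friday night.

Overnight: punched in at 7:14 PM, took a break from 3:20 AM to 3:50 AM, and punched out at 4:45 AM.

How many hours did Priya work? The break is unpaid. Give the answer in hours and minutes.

Overnight: 7:14 PM → midnight = 4 h 46 min; midnight → 4:45 AM = 4 h 45 min; span 9 h 31 min; less 30 min break → 9 h 1 min

9 h 1 min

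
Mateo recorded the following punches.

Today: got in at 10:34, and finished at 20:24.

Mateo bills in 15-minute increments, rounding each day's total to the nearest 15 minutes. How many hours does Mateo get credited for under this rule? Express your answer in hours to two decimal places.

Today: 10:34–20:24 = 9 h 50 min → rounds to 9 h 45 min

9.75 hours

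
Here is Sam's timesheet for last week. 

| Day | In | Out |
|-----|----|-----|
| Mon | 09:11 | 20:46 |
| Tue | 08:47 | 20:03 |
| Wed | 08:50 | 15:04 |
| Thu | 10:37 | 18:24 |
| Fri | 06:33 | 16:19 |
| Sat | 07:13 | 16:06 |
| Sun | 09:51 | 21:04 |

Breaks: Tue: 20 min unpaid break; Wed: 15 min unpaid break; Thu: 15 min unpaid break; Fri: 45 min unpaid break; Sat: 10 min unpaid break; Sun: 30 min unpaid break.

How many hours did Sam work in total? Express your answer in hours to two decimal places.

64.48 hours

Mon: 09:11–20:46 = 11 h 35 min
Tue: 08:47–20:03 = 11 h 16 min; less 20 min break → 10 h 56 min
Wed: 08:50–15:04 = 6 h 14 min; less 15 min break → 5 h 59 min
Thu: 10:37–18:24 = 7 h 47 min; less 15 min break → 7 h 32 min
Fri: 06:33–16:19 = 9 h 46 min; less 45 min break → 9 h 1 min
Sat: 07:13–16:06 = 8 h 53 min; less 10 min break → 8 h 43 min
Sun: 09:51–21:04 = 11 h 13 min; less 30 min break → 10 h 43 min
Total: 11 h 35 min + 10 h 56 min + 5 h 59 min + 7 h 32 min + 9 h 1 min + 8 h 43 min + 10 h 43 min = 64 h 29 min.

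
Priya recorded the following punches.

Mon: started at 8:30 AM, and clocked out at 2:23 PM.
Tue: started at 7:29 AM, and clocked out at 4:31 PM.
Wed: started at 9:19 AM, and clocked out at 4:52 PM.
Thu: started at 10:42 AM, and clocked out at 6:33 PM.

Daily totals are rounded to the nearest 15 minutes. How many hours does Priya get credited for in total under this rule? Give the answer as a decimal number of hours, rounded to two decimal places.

30.25 hours

Mon: 8:30 AM–2:23 PM = 5 h 53 min → rounds to 6 h 0 min
Tue: 7:29 AM–4:31 PM = 9 h 2 min → rounds to 9 h 0 min
Wed: 9:19 AM–4:52 PM = 7 h 33 min → rounds to 7 h 30 min
Thu: 10:42 AM–6:33 PM = 7 h 51 min → rounds to 7 h 45 min
Total credited: 30 h 15 min.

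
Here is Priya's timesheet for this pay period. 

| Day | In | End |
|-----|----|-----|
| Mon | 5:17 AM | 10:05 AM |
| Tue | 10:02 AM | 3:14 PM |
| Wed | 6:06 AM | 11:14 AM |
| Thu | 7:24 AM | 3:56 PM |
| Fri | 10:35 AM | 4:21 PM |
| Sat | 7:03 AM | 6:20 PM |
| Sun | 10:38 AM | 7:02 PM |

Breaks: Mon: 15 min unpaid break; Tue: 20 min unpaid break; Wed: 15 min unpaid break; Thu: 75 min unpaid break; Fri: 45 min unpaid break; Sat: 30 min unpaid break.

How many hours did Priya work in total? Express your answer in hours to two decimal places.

Mon: 5:17 AM–10:05 AM = 4 h 48 min; less 15 min break → 4 h 33 min
Tue: 10:02 AM–3:14 PM = 5 h 12 min; less 20 min break → 4 h 52 min
Wed: 6:06 AM–11:14 AM = 5 h 8 min; less 15 min break → 4 h 53 min
Thu: 7:24 AM–3:56 PM = 8 h 32 min; less 75 min break → 7 h 17 min
Fri: 10:35 AM–4:21 PM = 5 h 46 min; less 45 min break → 5 h 1 min
Sat: 7:03 AM–6:20 PM = 11 h 17 min; less 30 min break → 10 h 47 min
Sun: 10:38 AM–7:02 PM = 8 h 24 min
Total: 4 h 33 min + 4 h 52 min + 4 h 53 min + 7 h 17 min + 5 h 1 min + 10 h 47 min + 8 h 24 min = 45 h 47 min.

45.78 hours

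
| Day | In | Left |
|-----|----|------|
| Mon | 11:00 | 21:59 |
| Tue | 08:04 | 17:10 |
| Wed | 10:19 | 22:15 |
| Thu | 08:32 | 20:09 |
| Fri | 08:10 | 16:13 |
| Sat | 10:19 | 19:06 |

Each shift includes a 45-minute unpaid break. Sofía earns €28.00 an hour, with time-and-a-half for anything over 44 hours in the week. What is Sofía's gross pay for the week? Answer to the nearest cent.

Mon: 11:00–21:59 = 10 h 59 min; less 45 min break → 10 h 14 min
Tue: 08:04–17:10 = 9 h 6 min; less 45 min break → 8 h 21 min
Wed: 10:19–22:15 = 11 h 56 min; less 45 min break → 11 h 11 min
Thu: 08:32–20:09 = 11 h 37 min; less 45 min break → 10 h 52 min
Fri: 08:10–16:13 = 8 h 3 min; less 45 min break → 7 h 18 min
Sat: 10:19–19:06 = 8 h 47 min; less 45 min break → 8 h 2 min
Total worked: 55 h 58 min = 3358 min.
Regular 44 h 0 min = 2640 min at €28.00/h; overtime 11 h 58 min = 718 min at €42.00/h.
Pay = (2640 × €28.00 + 718 × €42.00) ÷ 60 = €1734.60.

€1734.60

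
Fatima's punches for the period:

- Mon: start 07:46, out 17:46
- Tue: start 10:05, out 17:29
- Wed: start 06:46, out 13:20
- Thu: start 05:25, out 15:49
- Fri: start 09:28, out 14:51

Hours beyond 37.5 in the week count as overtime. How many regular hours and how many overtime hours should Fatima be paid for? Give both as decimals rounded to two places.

Mon: 07:46–17:46 = 10 h 0 min
Tue: 10:05–17:29 = 7 h 24 min
Wed: 06:46–13:20 = 6 h 34 min
Thu: 05:25–15:49 = 10 h 24 min
Fri: 09:28–14:51 = 5 h 23 min
Total worked: 39 h 45 min = 39.75 h.
Threshold 37.5 h → overtime 2 h 15 min, regular 37 h 30 min.

Regular 37.50 hours, overtime 2.25 hours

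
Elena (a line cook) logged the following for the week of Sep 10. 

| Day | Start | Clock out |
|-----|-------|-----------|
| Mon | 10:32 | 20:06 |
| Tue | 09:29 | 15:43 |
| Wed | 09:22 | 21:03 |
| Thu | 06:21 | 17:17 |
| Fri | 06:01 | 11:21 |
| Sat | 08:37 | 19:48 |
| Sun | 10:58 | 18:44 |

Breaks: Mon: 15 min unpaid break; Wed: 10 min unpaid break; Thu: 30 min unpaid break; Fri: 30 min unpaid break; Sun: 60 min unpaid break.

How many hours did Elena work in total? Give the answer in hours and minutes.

60 h 17 min

Mon: 10:32–20:06 = 9 h 34 min; less 15 min break → 9 h 19 min
Tue: 09:29–15:43 = 6 h 14 min
Wed: 09:22–21:03 = 11 h 41 min; less 10 min break → 11 h 31 min
Thu: 06:21–17:17 = 10 h 56 min; less 30 min break → 10 h 26 min
Fri: 06:01–11:21 = 5 h 20 min; less 30 min break → 4 h 50 min
Sat: 08:37–19:48 = 11 h 11 min
Sun: 10:58–18:44 = 7 h 46 min; less 60 min break → 6 h 46 min
Total: 9 h 19 min + 6 h 14 min + 11 h 31 min + 10 h 26 min + 4 h 50 min + 11 h 11 min + 6 h 46 min = 60 h 17 min.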